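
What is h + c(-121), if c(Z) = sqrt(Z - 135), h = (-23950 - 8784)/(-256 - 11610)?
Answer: 16367/5933 + 16*I ≈ 2.7586 + 16.0*I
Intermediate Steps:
h = 16367/5933 (h = -32734/(-11866) = -32734*(-1/11866) = 16367/5933 ≈ 2.7586)
c(Z) = sqrt(-135 + Z)
h + c(-121) = 16367/5933 + sqrt(-135 - 121) = 16367/5933 + sqrt(-256) = 16367/5933 + 16*I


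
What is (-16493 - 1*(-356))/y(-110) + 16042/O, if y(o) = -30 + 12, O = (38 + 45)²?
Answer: 12384061/13778 ≈ 898.83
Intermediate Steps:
O = 6889 (O = 83² = 6889)
y(o) = -18
(-16493 - 1*(-356))/y(-110) + 16042/O = (-16493 - 1*(-356))/(-18) + 16042/6889 = (-16493 + 356)*(-1/18) + 16042*(1/6889) = -16137*(-1/18) + 16042/6889 = 1793/2 + 16042/6889 = 12384061/13778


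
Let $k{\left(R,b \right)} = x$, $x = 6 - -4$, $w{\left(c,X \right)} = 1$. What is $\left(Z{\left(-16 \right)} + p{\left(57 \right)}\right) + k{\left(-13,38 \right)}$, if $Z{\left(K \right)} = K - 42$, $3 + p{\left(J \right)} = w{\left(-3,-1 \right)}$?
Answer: $-50$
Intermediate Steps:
$p{\left(J \right)} = -2$ ($p{\left(J \right)} = -3 + 1 = -2$)
$x = 10$ ($x = 6 + 4 = 10$)
$Z{\left(K \right)} = -42 + K$
$k{\left(R,b \right)} = 10$
$\left(Z{\left(-16 \right)} + p{\left(57 \right)}\right) + k{\left(-13,38 \right)} = \left(\left(-42 - 16\right) - 2\right) + 10 = \left(-58 - 2\right) + 10 = -60 + 10 = -50$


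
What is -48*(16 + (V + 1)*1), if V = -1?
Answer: -768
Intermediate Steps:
-48*(16 + (V + 1)*1) = -48*(16 + (-1 + 1)*1) = -48*(16 + 0*1) = -48*(16 + 0) = -48*16 = -768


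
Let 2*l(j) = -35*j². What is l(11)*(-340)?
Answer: 719950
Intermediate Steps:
l(j) = -35*j²/2 (l(j) = (-35*j²)/2 = -35*j²/2)
l(11)*(-340) = -35/2*11²*(-340) = -35/2*121*(-340) = -4235/2*(-340) = 719950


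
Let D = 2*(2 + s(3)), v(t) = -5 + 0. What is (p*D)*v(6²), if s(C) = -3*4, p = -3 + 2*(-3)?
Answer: -900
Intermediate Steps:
v(t) = -5
p = -9 (p = -3 - 6 = -9)
s(C) = -12
D = -20 (D = 2*(2 - 12) = 2*(-10) = -20)
(p*D)*v(6²) = -9*(-20)*(-5) = 180*(-5) = -900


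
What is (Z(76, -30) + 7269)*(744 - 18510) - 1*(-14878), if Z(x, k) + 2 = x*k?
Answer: -88584164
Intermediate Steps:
Z(x, k) = -2 + k*x (Z(x, k) = -2 + x*k = -2 + k*x)
(Z(76, -30) + 7269)*(744 - 18510) - 1*(-14878) = ((-2 - 30*76) + 7269)*(744 - 18510) - 1*(-14878) = ((-2 - 2280) + 7269)*(-17766) + 14878 = (-2282 + 7269)*(-17766) + 14878 = 4987*(-17766) + 14878 = -88599042 + 14878 = -88584164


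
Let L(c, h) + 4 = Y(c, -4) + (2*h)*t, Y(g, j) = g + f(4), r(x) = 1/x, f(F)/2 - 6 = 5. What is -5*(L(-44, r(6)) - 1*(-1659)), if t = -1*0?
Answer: -8165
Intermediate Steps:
f(F) = 22 (f(F) = 12 + 2*5 = 12 + 10 = 22)
Y(g, j) = 22 + g (Y(g, j) = g + 22 = 22 + g)
t = 0
L(c, h) = 18 + c (L(c, h) = -4 + ((22 + c) + (2*h)*0) = -4 + ((22 + c) + 0) = -4 + (22 + c) = 18 + c)
-5*(L(-44, r(6)) - 1*(-1659)) = -5*((18 - 44) - 1*(-1659)) = -5*(-26 + 1659) = -5*1633 = -8165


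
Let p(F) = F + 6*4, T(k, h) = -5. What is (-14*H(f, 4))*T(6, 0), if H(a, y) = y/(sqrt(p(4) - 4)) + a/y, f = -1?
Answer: -35/2 + 70*sqrt(6)/3 ≈ 39.655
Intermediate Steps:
p(F) = 24 + F (p(F) = F + 24 = 24 + F)
H(a, y) = a/y + y*sqrt(6)/12 (H(a, y) = y/(sqrt((24 + 4) - 4)) + a/y = y/(sqrt(28 - 4)) + a/y = y/(sqrt(24)) + a/y = y/((2*sqrt(6))) + a/y = y*(sqrt(6)/12) + a/y = y*sqrt(6)/12 + a/y = a/y + y*sqrt(6)/12)
(-14*H(f, 4))*T(6, 0) = -14*(-1/4 + (1/12)*4*sqrt(6))*(-5) = -14*(-1*1/4 + sqrt(6)/3)*(-5) = -14*(-1/4 + sqrt(6)/3)*(-5) = (7/2 - 14*sqrt(6)/3)*(-5) = -35/2 + 70*sqrt(6)/3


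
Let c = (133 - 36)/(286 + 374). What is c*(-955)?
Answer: -18527/132 ≈ -140.36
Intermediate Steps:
c = 97/660 ≈ 0.14697
c*(-955) = (97/660)*(-955) = -18527/132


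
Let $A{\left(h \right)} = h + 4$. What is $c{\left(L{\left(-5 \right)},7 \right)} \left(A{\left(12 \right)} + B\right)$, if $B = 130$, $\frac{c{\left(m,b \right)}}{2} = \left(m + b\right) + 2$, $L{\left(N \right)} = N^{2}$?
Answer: $9928$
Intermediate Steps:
$A{\left(h \right)} = 4 + h$
$c{\left(m,b \right)} = 4 + 2 b + 2 m$ ($c{\left(m,b \right)} = 2 \left(\left(m + b\right) + 2\right) = 2 \left(\left(b + m\right) + 2\right) = 2 \left(2 + b + m\right) = 4 + 2 b + 2 m$)
$c{\left(L{\left(-5 \right)},7 \right)} \left(A{\left(12 \right)} + B\right) = \left(4 + 2 \cdot 7 + 2 \left(-5\right)^{2}\right) \left(\left(4 + 12\right) + 130\right) = \left(4 + 14 + 2 \cdot 25\right) \left(16 + 130\right) = \left(4 + 14 + 50\right) 146 = 68 \cdot 146 = 9928$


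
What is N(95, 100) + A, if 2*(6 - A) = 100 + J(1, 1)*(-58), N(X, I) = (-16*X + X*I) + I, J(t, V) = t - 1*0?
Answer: 8065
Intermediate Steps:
J(t, V) = t (J(t, V) = t + 0 = t)
N(X, I) = I - 16*X + I*X (N(X, I) = (-16*X + I*X) + I = I - 16*X + I*X)
A = -15 (A = 6 - (100 + 1*(-58))/2 = 6 - (100 - 58)/2 = 6 - 1/2*42 = 6 - 21 = -15)
N(95, 100) + A = (100 - 16*95 + 100*95) - 15 = (100 - 1520 + 9500) - 15 = 8080 - 15 = 8065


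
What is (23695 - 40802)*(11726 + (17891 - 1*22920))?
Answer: -114565579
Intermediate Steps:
(23695 - 40802)*(11726 + (17891 - 1*22920)) = -17107*(11726 + (17891 - 22920)) = -17107*(11726 - 5029) = -17107*6697 = -114565579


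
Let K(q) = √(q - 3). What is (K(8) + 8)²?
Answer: (8 + √5)² ≈ 104.78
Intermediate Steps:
K(q) = √(-3 + q)
(K(8) + 8)² = (√(-3 + 8) + 8)² = (√5 + 8)² = (8 + √5)²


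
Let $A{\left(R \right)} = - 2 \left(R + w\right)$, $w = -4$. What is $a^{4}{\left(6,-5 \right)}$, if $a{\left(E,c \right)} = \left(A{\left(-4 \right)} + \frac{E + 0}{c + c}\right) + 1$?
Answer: $\frac{45212176}{625} \approx 72340.0$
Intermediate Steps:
$A{\left(R \right)} = 8 - 2 R$ ($A{\left(R \right)} = - 2 \left(R - 4\right) = - 2 \left(-4 + R\right) = 8 - 2 R$)
$a{\left(E,c \right)} = 17 + \frac{E}{2 c}$ ($a{\left(E,c \right)} = \left(\left(8 - -8\right) + \frac{E + 0}{c + c}\right) + 1 = \left(\left(8 + 8\right) + \frac{E}{2 c}\right) + 1 = \left(16 + E \frac{1}{2 c}\right) + 1 = \left(16 + \frac{E}{2 c}\right) + 1 = 17 + \frac{E}{2 c}$)
$a^{4}{\left(6,-5 \right)} = \left(17 + \frac{1}{2} \cdot 6 \frac{1}{-5}\right)^{4} = \left(17 + \frac{1}{2} \cdot 6 \left(- \frac{1}{5}\right)\right)^{4} = \left(17 - \frac{3}{5}\right)^{4} = \left(\frac{82}{5}\right)^{4} = \frac{45212176}{625}$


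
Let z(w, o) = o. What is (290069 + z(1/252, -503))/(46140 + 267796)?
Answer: 144783/156968 ≈ 0.92237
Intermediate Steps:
(290069 + z(1/252, -503))/(46140 + 267796) = (290069 - 503)/(46140 + 267796) = 289566/313936 = 289566*(1/313936) = 144783/156968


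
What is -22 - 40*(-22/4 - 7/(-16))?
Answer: 361/2 ≈ 180.50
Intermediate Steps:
-22 - 40*(-22/4 - 7/(-16)) = -22 - 40*(-22*¼ - 7*(-1/16)) = -22 - 40*(-11/2 + 7/16) = -22 - 40*(-81/16) = -22 + 405/2 = 361/2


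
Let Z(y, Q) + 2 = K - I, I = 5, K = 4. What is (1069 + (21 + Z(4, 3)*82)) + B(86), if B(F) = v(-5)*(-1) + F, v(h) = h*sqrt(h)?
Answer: 930 + 5*I*sqrt(5) ≈ 930.0 + 11.18*I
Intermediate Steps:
v(h) = h**(3/2)
B(F) = F + 5*I*sqrt(5) (B(F) = (-5)**(3/2)*(-1) + F = -5*I*sqrt(5)*(-1) + F = 5*I*sqrt(5) + F = F + 5*I*sqrt(5))
Z(y, Q) = -3 (Z(y, Q) = -2 + (4 - 1*5) = -2 + (4 - 5) = -2 - 1 = -3)
(1069 + (21 + Z(4, 3)*82)) + B(86) = (1069 + (21 - 3*82)) + (86 + 5*I*sqrt(5)) = (1069 + (21 - 246)) + (86 + 5*I*sqrt(5)) = (1069 - 225) + (86 + 5*I*sqrt(5)) = 844 + (86 + 5*I*sqrt(5)) = 930 + 5*I*sqrt(5)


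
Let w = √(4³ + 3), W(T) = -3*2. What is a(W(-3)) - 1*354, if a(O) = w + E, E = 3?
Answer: -351 + √67 ≈ -342.81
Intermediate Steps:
W(T) = -6
w = √67 (w = √(64 + 3) = √67 ≈ 8.1853)
a(O) = 3 + √67 (a(O) = √67 + 3 = 3 + √67)
a(W(-3)) - 1*354 = (3 + √67) - 1*354 = (3 + √67) - 354 = -351 + √67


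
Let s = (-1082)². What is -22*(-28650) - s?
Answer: -540424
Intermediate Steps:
s = 1170724
-22*(-28650) - s = -22*(-28650) - 1*1170724 = 630300 - 1170724 = -540424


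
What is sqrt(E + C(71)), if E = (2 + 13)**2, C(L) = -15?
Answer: sqrt(210) ≈ 14.491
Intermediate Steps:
E = 225 (E = 15**2 = 225)
sqrt(E + C(71)) = sqrt(225 - 15) = sqrt(210)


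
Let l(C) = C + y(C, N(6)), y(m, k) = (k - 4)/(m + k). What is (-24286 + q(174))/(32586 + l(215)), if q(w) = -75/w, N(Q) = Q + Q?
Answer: -319755151/431858430 ≈ -0.74042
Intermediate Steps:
N(Q) = 2*Q
y(m, k) = (-4 + k)/(k + m)
l(C) = C + 8/(12 + C) (l(C) = C + (-4 + 2*6)/(2*6 + C) = C + (-4 + 12)/(12 + C) = C + 8/(12 + C))
(-24286 + q(174))/(32586 + l(215)) = (-24286 - 75/174)/(32586 + (8 + 215*(12 + 215))/(12 + 215)) = (-24286 - 75*1/174)/(32586 + (8 + 215*227)/227) = (-24286 - 25/58)/(32586 + (8 + 48805)/227) = -1408613/(58*(32586 + (1/227)*48813)) = -1408613/(58*(32586 + 48813/227)) = -1408613/(58*7445835/227) = -1408613/58*227/7445835 = -319755151/431858430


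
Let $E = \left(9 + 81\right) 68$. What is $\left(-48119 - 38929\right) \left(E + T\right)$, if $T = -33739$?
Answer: $2404178712$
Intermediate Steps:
$E = 6120$ ($E = 90 \cdot 68 = 6120$)
$\left(-48119 - 38929\right) \left(E + T\right) = \left(-48119 - 38929\right) \left(6120 - 33739\right) = \left(-87048\right) \left(-27619\right) = 2404178712$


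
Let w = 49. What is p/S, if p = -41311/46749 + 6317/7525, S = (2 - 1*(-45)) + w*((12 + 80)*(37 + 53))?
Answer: -15551842/142743241159575 ≈ -1.0895e-7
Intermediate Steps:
S = 405767 (S = (2 - 1*(-45)) + 49*((12 + 80)*(37 + 53)) = (2 + 45) + 49*(92*90) = 47 + 49*8280 = 47 + 405720 = 405767)
p = -15551842/351786225 (p = -41311*1/46749 + 6317*(1/7525) = -41311/46749 + 6317/7525 = -15551842/351786225 ≈ -0.044208)
p/S = -15551842/351786225/405767 = -15551842/351786225*1/405767 = -15551842/142743241159575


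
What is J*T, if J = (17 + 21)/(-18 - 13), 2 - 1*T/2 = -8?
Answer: -760/31 ≈ -24.516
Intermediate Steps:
T = 20 (T = 4 - 2*(-8) = 4 + 16 = 20)
J = -38/31 (J = 38/(-31) = 38*(-1/31) = -38/31 ≈ -1.2258)
J*T = -38/31*20 = -760/31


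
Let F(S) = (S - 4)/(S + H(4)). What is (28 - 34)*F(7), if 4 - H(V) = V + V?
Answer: -6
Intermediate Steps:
H(V) = 4 - 2*V (H(V) = 4 - (V + V) = 4 - 2*V)
F(S) = 1 (F(S) = (S - 4)/(S + (4 - 2*4)) = (-4 + S)/(S + (4 - 8)) = (-4 + S)/(S - 4) = (-4 + S)/(-4 + S) = 1)
(28 - 34)*F(7) = (28 - 34)*1 = -6*1 = -6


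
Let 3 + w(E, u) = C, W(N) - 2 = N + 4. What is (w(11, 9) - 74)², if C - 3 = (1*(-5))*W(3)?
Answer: 14161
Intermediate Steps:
W(N) = 6 + N (W(N) = 2 + (N + 4) = 2 + (4 + N) = 6 + N)
C = -42 (C = 3 + (1*(-5))*(6 + 3) = 3 - 5*9 = 3 - 45 = -42)
w(E, u) = -45 (w(E, u) = -3 - 42 = -45)
(w(11, 9) - 74)² = (-45 - 74)² = (-119)² = 14161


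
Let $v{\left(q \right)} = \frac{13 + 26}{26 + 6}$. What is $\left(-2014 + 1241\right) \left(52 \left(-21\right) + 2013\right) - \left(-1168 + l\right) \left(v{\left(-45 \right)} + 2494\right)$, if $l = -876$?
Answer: $\frac{35106353}{8} \approx 4.3883 \cdot 10^{6}$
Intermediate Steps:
$v{\left(q \right)} = \frac{39}{32}$
$\left(-2014 + 1241\right) \left(52 \left(-21\right) + 2013\right) - \left(-1168 + l\right) \left(v{\left(-45 \right)} + 2494\right) = \left(-2014 + 1241\right) \left(52 \left(-21\right) + 2013\right) - \left(-1168 - 876\right) \left(\frac{39}{32} + 2494\right) = - 773 \left(-1092 + 2013\right) - \left(-2044\right) \frac{79847}{32} = \left(-773\right) 921 - - \frac{40801817}{8} = -711933 + \frac{40801817}{8} = \frac{35106353}{8}$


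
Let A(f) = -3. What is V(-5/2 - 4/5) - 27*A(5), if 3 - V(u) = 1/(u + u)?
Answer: 2777/33 ≈ 84.151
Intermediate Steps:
V(u) = 3 - 1/(2*u) (V(u) = 3 - 1/(u + u) = 3 - 1/(2*u))
V(-5/2 - 4/5) - 27*A(5) = (3 - 1/(2*(-5/2 - 4/5))) - 27*(-3) = (3 - 1/(2*(-5*½ - 4*⅕))) + 81 = (3 - 1/(2*(-5/2 - ⅘))) + 81 = (3 - 1/(2*(-33/10))) + 81 = (3 - ½*(-10/33)) + 81 = (3 + 5/33) + 81 = 104/33 + 81 = 2777/33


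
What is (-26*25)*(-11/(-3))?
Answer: -7150/3 ≈ -2383.3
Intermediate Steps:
(-26*25)*(-11/(-3)) = -(-7150)*(-1)/3 = -650*11/3 = -7150/3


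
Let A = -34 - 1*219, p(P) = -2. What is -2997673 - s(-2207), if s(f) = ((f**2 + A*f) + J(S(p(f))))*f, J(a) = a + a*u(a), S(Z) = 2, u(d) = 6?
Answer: 11979321765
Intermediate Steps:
J(a) = 7*a (J(a) = a + a*6 = a + 6*a = 7*a)
A = -253 (A = -34 - 219 = -253)
s(f) = f*(14 + f**2 - 253*f) (s(f) = ((f**2 - 253*f) + 7*2)*f = ((f**2 - 253*f) + 14)*f = (14 + f**2 - 253*f)*f = f*(14 + f**2 - 253*f))
-2997673 - s(-2207) = -2997673 - (-2207)*(14 + (-2207)**2 - 253*(-2207)) = -2997673 - (-2207)*(14 + 4870849 + 558371) = -2997673 - (-2207)*5429234 = -2997673 - 1*(-11982319438) = -2997673 + 11982319438 = 11979321765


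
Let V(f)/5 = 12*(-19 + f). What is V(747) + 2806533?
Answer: 2850213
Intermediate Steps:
V(f) = -1140 + 60*f (V(f) = 5*(12*(-19 + f)) = 5*(-228 + 12*f) = -1140 + 60*f)
V(747) + 2806533 = (-1140 + 60*747) + 2806533 = (-1140 + 44820) + 2806533 = 43680 + 2806533 = 2850213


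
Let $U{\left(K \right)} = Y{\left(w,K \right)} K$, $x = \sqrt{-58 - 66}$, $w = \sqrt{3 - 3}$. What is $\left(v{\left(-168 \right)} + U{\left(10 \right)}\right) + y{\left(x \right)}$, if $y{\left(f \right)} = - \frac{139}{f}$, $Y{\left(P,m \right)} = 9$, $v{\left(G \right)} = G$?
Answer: $-78 + \frac{139 i \sqrt{31}}{62} \approx -78.0 + 12.483 i$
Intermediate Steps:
$w = 0$ ($w = \sqrt{0} = 0$)
$x = 2 i \sqrt{31}$ ($x = \sqrt{-124} = 2 i \sqrt{31} \approx 11.136 i$)
$U{\left(K \right)} = 9 K$
$\left(v{\left(-168 \right)} + U{\left(10 \right)}\right) + y{\left(x \right)} = \left(-168 + 9 \cdot 10\right) - \frac{139}{2 i \sqrt{31}} = \left(-168 + 90\right) - 139 \left(- \frac{i \sqrt{31}}{62}\right) = -78 + \frac{139 i \sqrt{31}}{62}$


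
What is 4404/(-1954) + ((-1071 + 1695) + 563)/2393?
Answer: -4109687/2337961 ≈ -1.7578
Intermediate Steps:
4404/(-1954) + ((-1071 + 1695) + 563)/2393 = 4404*(-1/1954) + (624 + 563)*(1/2393) = -2202/977 + 1187*(1/2393) = -2202/977 + 1187/2393 = -4109687/2337961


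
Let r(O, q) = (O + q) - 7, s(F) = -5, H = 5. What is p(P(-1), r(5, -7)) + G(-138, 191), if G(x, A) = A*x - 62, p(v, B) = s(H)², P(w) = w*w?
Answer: -26395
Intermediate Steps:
r(O, q) = -7 + O + q
P(w) = w²
p(v, B) = 25 (p(v, B) = (-5)² = 25)
G(x, A) = -62 + A*x
p(P(-1), r(5, -7)) + G(-138, 191) = 25 + (-62 + 191*(-138)) = 25 + (-62 - 26358) = 25 - 26420 = -26395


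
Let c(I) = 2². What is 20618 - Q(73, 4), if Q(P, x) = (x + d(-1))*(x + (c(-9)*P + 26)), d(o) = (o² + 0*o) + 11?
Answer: 15466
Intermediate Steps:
d(o) = 11 + o² (d(o) = (o² + 0) + 11 = o² + 11 = 11 + o²)
c(I) = 4
Q(P, x) = (12 + x)*(26 + x + 4*P) (Q(P, x) = (x + (11 + (-1)²))*(x + (4*P + 26)) = (x + (11 + 1))*(x + (26 + 4*P)) = (x + 12)*(26 + x + 4*P) = (12 + x)*(26 + x + 4*P))
20618 - Q(73, 4) = 20618 - (312 + 4² + 38*4 + 48*73 + 4*73*4) = 20618 - (312 + 16 + 152 + 3504 + 1168) = 20618 - 1*5152 = 20618 - 5152 = 15466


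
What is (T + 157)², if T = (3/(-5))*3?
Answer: 602176/25 ≈ 24087.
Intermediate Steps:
T = -9/5 (T = -⅕*3*3 = -⅗*3 = -9/5 ≈ -1.8000)
(T + 157)² = (-9/5 + 157)² = (776/5)² = 602176/25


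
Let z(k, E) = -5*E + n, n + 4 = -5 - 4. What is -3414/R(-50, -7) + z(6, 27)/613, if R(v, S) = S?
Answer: 2091746/4291 ≈ 487.47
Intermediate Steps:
n = -13 (n = -4 + (-5 - 4) = -4 - 9 = -13)
z(k, E) = -13 - 5*E (z(k, E) = -5*E - 13 = -13 - 5*E)
-3414/R(-50, -7) + z(6, 27)/613 = -3414/(-7) + (-13 - 5*27)/613 = -3414*(-⅐) + (-13 - 135)*(1/613) = 3414/7 - 148*1/613 = 3414/7 - 148/613 = 2091746/4291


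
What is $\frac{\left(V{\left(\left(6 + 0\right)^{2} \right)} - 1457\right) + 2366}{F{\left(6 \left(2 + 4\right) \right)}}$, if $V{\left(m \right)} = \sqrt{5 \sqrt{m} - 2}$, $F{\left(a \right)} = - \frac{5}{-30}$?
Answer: $5454 + 12 \sqrt{7} \approx 5485.8$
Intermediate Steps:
$F{\left(a \right)} = \frac{1}{6}$ ($F{\left(a \right)} = \left(-5\right) \left(- \frac{1}{30}\right) = \frac{1}{6}$)
$V{\left(m \right)} = \sqrt{-2 + 5 \sqrt{m}}$
$\frac{\left(V{\left(\left(6 + 0\right)^{2} \right)} - 1457\right) + 2366}{F{\left(6 \left(2 + 4\right) \right)}} = \left(\left(\sqrt{-2 + 5 \sqrt{\left(6 + 0\right)^{2}}} - 1457\right) + 2366\right) \frac{1}{\frac{1}{6}} = \left(\left(\sqrt{-2 + 5 \sqrt{6^{2}}} - 1457\right) + 2366\right) 6 = \left(\left(\sqrt{-2 + 5 \sqrt{36}} - 1457\right) + 2366\right) 6 = \left(\left(\sqrt{-2 + 5 \cdot 6} - 1457\right) + 2366\right) 6 = \left(\left(\sqrt{-2 + 30} - 1457\right) + 2366\right) 6 = \left(\left(\sqrt{28} - 1457\right) + 2366\right) 6 = \left(\left(2 \sqrt{7} - 1457\right) + 2366\right) 6 = \left(\left(-1457 + 2 \sqrt{7}\right) + 2366\right) 6 = \left(909 + 2 \sqrt{7}\right) 6 = 5454 + 12 \sqrt{7}$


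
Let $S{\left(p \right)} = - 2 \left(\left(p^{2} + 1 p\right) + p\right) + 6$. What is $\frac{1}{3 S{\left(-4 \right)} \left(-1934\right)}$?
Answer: $\frac{1}{58020} \approx 1.7235 \cdot 10^{-5}$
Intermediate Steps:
$S{\left(p \right)} = 6 - 4 p - 2 p^{2}$ ($S{\left(p \right)} = - 2 \left(\left(p^{2} + p\right) + p\right) + 6 = - 2 \left(\left(p + p^{2}\right) + p\right) + 6 = - 2 \left(p^{2} + 2 p\right) + 6 = \left(- 4 p - 2 p^{2}\right) + 6 = 6 - 4 p - 2 p^{2}$)
$\frac{1}{3 S{\left(-4 \right)} \left(-1934\right)} = \frac{1}{3 \left(6 - -16 - 2 \left(-4\right)^{2}\right) \left(-1934\right)} = \frac{1}{3 \left(6 + 16 - 32\right) \left(-1934\right)} = \frac{1}{3 \left(-10\right) \left(-1934\right)} = \frac{1}{\left(-30\right) \left(-1934\right)} = \frac{1}{58020}$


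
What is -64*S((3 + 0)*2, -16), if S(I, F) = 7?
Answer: -448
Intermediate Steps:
-64*S((3 + 0)*2, -16) = -64*7 = -448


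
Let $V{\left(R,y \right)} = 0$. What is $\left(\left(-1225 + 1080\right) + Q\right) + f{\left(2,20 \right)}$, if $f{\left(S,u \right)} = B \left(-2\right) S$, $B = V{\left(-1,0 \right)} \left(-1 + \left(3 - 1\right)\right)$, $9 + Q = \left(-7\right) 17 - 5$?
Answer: $-278$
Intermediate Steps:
$Q = -133$ ($Q = -9 - 124 = -133$)
$B = 0$ ($B = 0 \left(-1 + \left(3 - 1\right)\right) = 0 \left(-1 + 2\right) = 0 \cdot 1 = 0$)
$f{\left(S,u \right)} = 0$ ($f{\left(S,u \right)} = 0 \left(-2\right) S = 0 S = 0$)
$\left(\left(-1225 + 1080\right) + Q\right) + f{\left(2,20 \right)} = \left(\left(-1225 + 1080\right) - 133\right) + 0 = \left(-145 - 133\right) + 0 = -278 + 0 = -278$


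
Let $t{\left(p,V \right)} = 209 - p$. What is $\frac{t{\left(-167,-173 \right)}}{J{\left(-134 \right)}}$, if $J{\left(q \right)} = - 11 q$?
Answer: $\frac{188}{737} \approx 0.25509$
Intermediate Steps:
$\frac{t{\left(-167,-173 \right)}}{J{\left(-134 \right)}} = \frac{209 - -167}{\left(-11\right) \left(-134\right)} = \frac{209 + 167}{1474} = 376 \cdot \frac{1}{1474} = \frac{188}{737}$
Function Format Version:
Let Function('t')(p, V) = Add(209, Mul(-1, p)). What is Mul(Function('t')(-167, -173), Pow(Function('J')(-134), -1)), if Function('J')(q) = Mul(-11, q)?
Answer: Rational(188, 737) ≈ 0.25509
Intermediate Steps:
Mul(Function('t')(-167, -173), Pow(Function('J')(-134), -1)) = Mul(Add(209, Mul(-1, -167)), Pow(Mul(-11, -134), -1)) = Mul(Add(209, 167), Pow(1474, -1)) = Mul(376, Rational(1, 1474)) = Rational(188, 737)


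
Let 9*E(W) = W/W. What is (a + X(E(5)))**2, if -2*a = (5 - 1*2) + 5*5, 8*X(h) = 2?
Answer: 3025/16 ≈ 189.06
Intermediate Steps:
E(W) = 1/9 (E(W) = (W/W)/9 = (1/9)*1 = 1/9)
X(h) = 1/4 (X(h) = (1/8)*2 = 1/4)
a = -14 (a = -((5 - 1*2) + 5*5)/2 = -((5 - 2) + 25)/2 = -(3 + 25)/2 = -1/2*28 = -14)
(a + X(E(5)))**2 = (-14 + 1/4)**2 = (-55/4)**2 = 3025/16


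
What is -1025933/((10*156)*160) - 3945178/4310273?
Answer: -5406767738509/1075844140800 ≈ -5.0256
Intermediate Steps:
-1025933/((10*156)*160) - 3945178/4310273 = -1025933/(1560*160) - 3945178*1/4310273 = -1025933/249600 - 3945178/4310273 = -5406767738509/1075844140800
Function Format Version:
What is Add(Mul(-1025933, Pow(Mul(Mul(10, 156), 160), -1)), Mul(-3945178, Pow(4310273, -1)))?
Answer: Rational(-5406767738509, 1075844140800) ≈ -5.0256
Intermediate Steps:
Add(Mul(-1025933, Pow(Mul(Mul(10, 156), 160), -1)), Mul(-3945178, Pow(4310273, -1))) = Add(Mul(-1025933, Pow(Mul(1560, 160), -1)), Mul(-3945178, Rational(1, 4310273))) = Add(Mul(-1025933, Pow(249600, -1)), Rational(-3945178, 4310273)) = Add(Mul(-1025933, Rational(1, 249600)), Rational(-3945178, 4310273)) = Add(Rational(-1025933, 249600), Rational(-3945178, 4310273)) = Rational(-5406767738509, 1075844140800)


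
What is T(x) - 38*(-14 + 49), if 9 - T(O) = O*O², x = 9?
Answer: -2050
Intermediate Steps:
T(O) = 9 - O³ (T(O) = 9 - O*O² = 9 - O³)
T(x) - 38*(-14 + 49) = (9 - 1*9³) - 38*(-14 + 49) = (9 - 1*729) - 38*35 = (9 - 729) - 1330 = -720 - 1330 = -2050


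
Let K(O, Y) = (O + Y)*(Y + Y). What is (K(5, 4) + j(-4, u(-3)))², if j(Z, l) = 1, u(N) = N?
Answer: 5329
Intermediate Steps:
K(O, Y) = 2*Y*(O + Y) (K(O, Y) = (O + Y)*(2*Y) = 2*Y*(O + Y))
(K(5, 4) + j(-4, u(-3)))² = (2*4*(5 + 4) + 1)² = (2*4*9 + 1)² = (72 + 1)² = 73² = 5329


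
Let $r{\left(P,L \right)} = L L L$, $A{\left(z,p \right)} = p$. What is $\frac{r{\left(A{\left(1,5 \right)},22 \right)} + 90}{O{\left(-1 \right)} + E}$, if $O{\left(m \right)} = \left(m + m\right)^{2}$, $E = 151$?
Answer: $\frac{10738}{155} \approx 69.277$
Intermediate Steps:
$O{\left(m \right)} = 4 m^{2}$ ($O{\left(m \right)} = \left(2 m\right)^{2} = 4 m^{2}$)
$r{\left(P,L \right)} = L^{3}$ ($r{\left(P,L \right)} = L^{2} L = L^{3}$)
$\frac{r{\left(A{\left(1,5 \right)},22 \right)} + 90}{O{\left(-1 \right)} + E} = \frac{22^{3} + 90}{4 \left(-1\right)^{2} + 151} = \frac{10648 + 90}{4 \cdot 1 + 151} = \frac{10738}{4 + 151} = \frac{10738}{155}$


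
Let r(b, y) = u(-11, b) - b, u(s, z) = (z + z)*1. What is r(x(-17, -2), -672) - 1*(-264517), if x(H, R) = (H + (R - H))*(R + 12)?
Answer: 264497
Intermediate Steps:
u(s, z) = 2*z (u(s, z) = (2*z)*1 = 2*z)
x(H, R) = R*(12 + R)
r(b, y) = b (r(b, y) = 2*b - b = b)
r(x(-17, -2), -672) - 1*(-264517) = -2*(12 - 2) - 1*(-264517) = -2*10 + 264517 = -20 + 264517 = 264497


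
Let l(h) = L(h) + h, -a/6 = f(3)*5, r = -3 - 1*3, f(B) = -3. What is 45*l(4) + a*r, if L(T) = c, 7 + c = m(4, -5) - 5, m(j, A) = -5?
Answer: -1125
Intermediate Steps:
r = -6 (r = -3 - 3 = -6)
c = -17 (c = -7 + (-5 - 5) = -7 - 10 = -17)
L(T) = -17
a = 90 (a = -(-18)*5 = -6*(-15) = 90)
l(h) = -17 + h
45*l(4) + a*r = 45*(-17 + 4) + 90*(-6) = 45*(-13) - 540 = -585 - 540 = -1125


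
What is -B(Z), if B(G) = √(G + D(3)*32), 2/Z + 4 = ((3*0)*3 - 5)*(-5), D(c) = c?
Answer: -√42378/21 ≈ -9.8028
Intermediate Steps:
Z = 2/21 (Z = 2/(-4 + ((3*0)*3 - 5)*(-5)) = 2/(-4 + (0*3 - 5)*(-5)) = 2/(-4 + (0 - 5)*(-5)) = 2/(-4 - 5*(-5)) = 2/(-4 + 25) = 2/21 ≈ 0.095238)
B(G) = √(96 + G) (B(G) = √(G + 3*32) = √(G + 96) = √(96 + G))
-B(Z) = -√(96 + 2/21) = -√(2018/21) = -√42378/21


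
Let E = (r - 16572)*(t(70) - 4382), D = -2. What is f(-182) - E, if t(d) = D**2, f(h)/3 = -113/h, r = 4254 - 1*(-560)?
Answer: -9368727029/182 ≈ -5.1477e+7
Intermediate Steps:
r = 4814 (r = 4254 + 560 = 4814)
f(h) = -339/h (f(h) = 3*(-113/h) = -339/h)
t(d) = 4 (t(d) = (-2)**2 = 4)
E = 51476524 (E = (4814 - 16572)*(4 - 4382) = -11758*(-4378) = 51476524)
f(-182) - E = -339/(-182) - 1*51476524 = -339*(-1/182) - 51476524 = 339/182 - 51476524 = -9368727029/182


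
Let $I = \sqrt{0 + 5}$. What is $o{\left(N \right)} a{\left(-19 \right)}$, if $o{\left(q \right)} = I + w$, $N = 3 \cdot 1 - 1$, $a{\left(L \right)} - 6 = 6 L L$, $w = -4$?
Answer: $-8688 + 2172 \sqrt{5} \approx -3831.3$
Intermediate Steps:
$a{\left(L \right)} = 6 + 6 L^{2}$ ($a{\left(L \right)} = 6 + 6 L L = 6 + 6 L^{2}$)
$I = \sqrt{5} \approx 2.2361$
$N = 2$ ($N = 3 - 1 = 2$)
$o{\left(q \right)} = -4 + \sqrt{5}$ ($o{\left(q \right)} = \sqrt{5} - 4 = -4 + \sqrt{5}$)
$o{\left(N \right)} a{\left(-19 \right)} = \left(-4 + \sqrt{5}\right) \left(6 + 6 \left(-19\right)^{2}\right) = \left(-4 + \sqrt{5}\right) \left(6 + 6 \cdot 361\right) = \left(-4 + \sqrt{5}\right) \left(6 + 2166\right) = \left(-4 + \sqrt{5}\right) 2172 = -8688 + 2172 \sqrt{5}$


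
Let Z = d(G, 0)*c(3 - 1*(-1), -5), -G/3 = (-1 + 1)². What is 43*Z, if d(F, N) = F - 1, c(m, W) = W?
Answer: 215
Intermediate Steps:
G = 0 (G = -3*(-1 + 1)² = -3*0² = -3*0 = 0)
d(F, N) = -1 + F
Z = 5 (Z = (-1 + 0)*(-5) = -1*(-5) = 5)
43*Z = 43*5 = 215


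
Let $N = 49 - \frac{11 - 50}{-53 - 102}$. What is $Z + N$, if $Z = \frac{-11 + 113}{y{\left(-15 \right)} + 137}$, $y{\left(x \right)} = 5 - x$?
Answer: $\frac{1202102}{24335} \approx 49.398$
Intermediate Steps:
$N = \frac{7556}{155}$ ($N = 49 - - \frac{39}{-155} = 49 - \left(-39\right) \left(- \frac{1}{155}\right) = 49 - \frac{39}{155} = \frac{7556}{155} \approx 48.748$)
$Z = \frac{102}{157}$ ($Z = \frac{-11 + 113}{\left(5 - -15\right) + 137} = \frac{102}{\left(5 + 15\right) + 137} = \frac{102}{20 + 137} = \frac{102}{157} \approx 0.64968$)
$Z + N = \frac{102}{157} + \frac{7556}{155} = \frac{1202102}{24335}$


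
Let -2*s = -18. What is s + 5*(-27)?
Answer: -126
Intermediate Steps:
s = 9 (s = -½*(-18) = 9)
s + 5*(-27) = 9 + 5*(-27) = 9 - 135 = -126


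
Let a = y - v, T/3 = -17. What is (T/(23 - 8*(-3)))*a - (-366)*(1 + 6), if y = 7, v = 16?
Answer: 120873/47 ≈ 2571.8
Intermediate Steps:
T = -51 (T = 3*(-17) = -51)
a = -9 (a = 7 - 1*16 = 7 - 16 = -9)
(T/(23 - 8*(-3)))*a - (-366)*(1 + 6) = -51/(23 - 8*(-3))*(-9) - (-366)*(1 + 6) = -51/(23 + 24)*(-9) - (-366)*7 = -51/47*(-9) - 1*(-2562) = -51*1/47*(-9) + 2562 = -51/47*(-9) + 2562 = 459/47 + 2562 = 120873/47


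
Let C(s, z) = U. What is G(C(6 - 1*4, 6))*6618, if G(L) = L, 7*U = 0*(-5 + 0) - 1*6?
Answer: -39708/7 ≈ -5672.6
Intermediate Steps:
U = -6/7 (U = (0*(-5 + 0) - 1*6)/7 = (0*(-5) - 6)/7 = (0 - 6)/7 = (⅐)*(-6) = -6/7 ≈ -0.85714)
C(s, z) = -6/7
G(C(6 - 1*4, 6))*6618 = -6/7*6618 = -39708/7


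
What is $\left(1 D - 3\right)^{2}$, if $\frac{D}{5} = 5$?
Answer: $484$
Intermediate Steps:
$D = 25$ ($D = 5 \cdot 5 = 25$)
$\left(1 D - 3\right)^{2} = \left(1 \cdot 25 - 3\right)^{2} = \left(25 - 3\right)^{2} = 22^{2} = 484$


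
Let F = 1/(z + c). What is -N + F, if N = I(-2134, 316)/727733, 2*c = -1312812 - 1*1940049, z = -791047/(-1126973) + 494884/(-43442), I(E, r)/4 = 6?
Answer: -1946682190723577882/57947373486639783416643 ≈ -3.3594e-5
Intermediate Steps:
I(E, r) = 24 (I(E, r) = 4*6 = 24)
z = -261678121179/24478980533 (z = -791047*(-1/1126973) + 494884*(-1/43442) = 791047/1126973 - 247442/21721 = -261678121179/24478980533 ≈ -10.690)
c = -3252861/2 (c = (-1312812 - 1*1940049)/2 = (-1312812 - 1940049)/2 = (½)*(-3252861) = -3252861/2 ≈ -1.6264e+6)
N = 24/727733 ≈ 3.2979e-5
F = -48957961066/79627244451797271 (F = 1/(-261678121179/24478980533 - 3252861/2) = 1/(-79627244451797271/48957961066) = -48957961066/79627244451797271 ≈ -6.1484e-7)
-N + F = -1*24/727733 - 48957961066/79627244451797271 = -24/727733 - 48957961066/79627244451797271 = -1946682190723577882/57947373486639783416643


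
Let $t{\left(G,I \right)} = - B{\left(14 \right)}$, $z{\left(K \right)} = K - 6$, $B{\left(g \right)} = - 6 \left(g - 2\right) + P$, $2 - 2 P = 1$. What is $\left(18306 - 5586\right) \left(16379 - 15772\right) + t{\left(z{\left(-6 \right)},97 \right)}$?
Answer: $\frac{15442223}{2} \approx 7.7211 \cdot 10^{6}$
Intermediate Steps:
$P = \frac{1}{2}$ ($P = 1 - \frac{1}{2} = \frac{1}{2} \approx 0.5$)
$B{\left(g \right)} = \frac{25}{2} - 6 g$ ($B{\left(g \right)} = - 6 \left(g - 2\right) + \frac{1}{2} = - 6 \left(-2 + g\right) + \frac{1}{2} = \left(12 - 6 g\right) + \frac{1}{2} = \frac{25}{2} - 6 g$)
$z{\left(K \right)} = -6 + K$ ($z{\left(K \right)} = K - 6 = -6 + K$)
$t{\left(G,I \right)} = \frac{143}{2}$ ($t{\left(G,I \right)} = - (\frac{25}{2} - 84) = \left(-1\right) \left(- \frac{143}{2}\right) = \frac{143}{2}$)
$\left(18306 - 5586\right) \left(16379 - 15772\right) + t{\left(z{\left(-6 \right)},97 \right)} = \left(18306 - 5586\right) \left(16379 - 15772\right) + \frac{143}{2} = 12720 \cdot 607 + \frac{143}{2} = 7721040 + \frac{143}{2} = \frac{15442223}{2}$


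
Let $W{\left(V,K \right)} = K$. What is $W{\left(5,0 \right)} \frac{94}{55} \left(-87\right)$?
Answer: $0$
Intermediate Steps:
$W{\left(5,0 \right)} \frac{94}{55} \left(-87\right) = 0 \cdot \frac{94}{55} \left(-87\right) = 0 \left(-87\right) = 0$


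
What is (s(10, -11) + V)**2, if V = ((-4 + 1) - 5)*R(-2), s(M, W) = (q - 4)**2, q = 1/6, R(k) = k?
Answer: 1221025/1296 ≈ 942.15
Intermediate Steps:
q = 1/6 ≈ 0.16667
s(M, W) = 529/36 (s(M, W) = (1/6 - 4)**2 = (-23/6)**2 = 529/36)
V = 16 (V = ((-4 + 1) - 5)*(-2) = (-3 - 5)*(-2) = -8*(-2) = 16)
(s(10, -11) + V)**2 = (529/36 + 16)**2 = (1105/36)**2 = 1221025/1296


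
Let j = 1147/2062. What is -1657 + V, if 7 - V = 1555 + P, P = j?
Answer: -6609857/2062 ≈ -3205.6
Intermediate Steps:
j = 1147/2062 (j = 1147*(1/2062) = 1147/2062 ≈ 0.55626)
P = 1147/2062 ≈ 0.55626
V = -3193123/2062 (V = 7 - (1555 + 1147/2062) = 7 - 1*3207557/2062 = 7 - 3207557/2062 = -3193123/2062 ≈ -1548.6)
-1657 + V = -1657 - 3193123/2062 = -6609857/2062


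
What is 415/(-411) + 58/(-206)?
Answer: -54664/42333 ≈ -1.2913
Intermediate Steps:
415/(-411) + 58/(-206) = 415*(-1/411) + 58*(-1/206) = -415/411 - 29/103 = -54664/42333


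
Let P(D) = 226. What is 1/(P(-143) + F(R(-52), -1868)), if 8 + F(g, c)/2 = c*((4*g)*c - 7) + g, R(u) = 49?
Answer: 1/1367880668 ≈ 7.3106e-10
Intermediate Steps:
F(g, c) = -16 + 2*g + 2*c*(-7 + 4*c*g) (F(g, c) = -16 + 2*(c*((4*g)*c - 7) + g) = -16 + 2*(c*(4*c*g - 7) + g) = -16 + 2*(c*(-7 + 4*c*g) + g) = -16 + 2*(g + c*(-7 + 4*c*g)) = -16 + (2*g + 2*c*(-7 + 4*c*g)) = -16 + 2*g + 2*c*(-7 + 4*c*g))
1/(P(-143) + F(R(-52), -1868)) = 1/(226 + (-16 - 14*(-1868) + 2*49 + 8*49*(-1868)**2)) = 1/(226 + (-16 + 26152 + 98 + 8*49*3489424)) = 1/(226 + (-16 + 26152 + 98 + 1367854208)) = 1/(226 + 1367880442) = 1/1367880668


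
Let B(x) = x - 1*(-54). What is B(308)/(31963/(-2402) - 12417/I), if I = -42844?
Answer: -18626943128/669798569 ≈ -27.810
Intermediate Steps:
B(x) = 54 + x (B(x) = x + 54 = 54 + x)
B(308)/(31963/(-2402) - 12417/I) = (54 + 308)/(31963/(-2402) - 12417/(-42844)) = 362/(31963*(-1/2402) - 12417*(-1/42844)) = 362/(-31963/2402 + 12417/42844) = 362/(-669798569/51455644) = 362*(-51455644/669798569) = -18626943128/669798569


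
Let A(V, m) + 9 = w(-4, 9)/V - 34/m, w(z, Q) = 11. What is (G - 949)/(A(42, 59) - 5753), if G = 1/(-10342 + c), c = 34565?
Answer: 56963337228/345880580345 ≈ 0.16469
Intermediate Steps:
G = 1/24223 (G = 1/(-10342 + 34565) = 1/24223 ≈ 4.1283e-5)
A(V, m) = -9 - 34/m + 11/V (A(V, m) = -9 + (11/V - 34/m) = -9 + (-34/m + 11/V) = -9 - 34/m + 11/V)
(G - 949)/(A(42, 59) - 5753) = (1/24223 - 949)/((-9 - 34/59 + 11/42) - 5753) = -22987626/(24223*((-9 - 34*1/59 + 11*(1/42)) - 5753)) = -22987626/(24223*((-9 - 34/59 + 11/42) - 5753)) = -22987626/(24223*(-23081/2478 - 5753)) = -22987626/(24223*(-14279015/2478)) = -22987626/24223*(-2478/14279015) = 56963337228/345880580345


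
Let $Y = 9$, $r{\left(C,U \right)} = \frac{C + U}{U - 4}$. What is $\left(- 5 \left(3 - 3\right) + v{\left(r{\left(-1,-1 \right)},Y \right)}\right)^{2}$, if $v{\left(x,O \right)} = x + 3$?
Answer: $\frac{289}{25} \approx 11.56$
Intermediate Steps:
$r{\left(C,U \right)} = \frac{C + U}{-4 + U}$
$v{\left(x,O \right)} = 3 + x$
$\left(- 5 \left(3 - 3\right) + v{\left(r{\left(-1,-1 \right)},Y \right)}\right)^{2} = \left(- 5 \left(3 - 3\right) + \left(3 + \frac{-1 - 1}{-4 - 1}\right)\right)^{2} = \left(\left(-5\right) 0 + \left(3 + \frac{1}{-5} \left(-2\right)\right)\right)^{2} = \left(0 + \left(3 - - \frac{2}{5}\right)\right)^{2} = \left(0 + \left(3 + \frac{2}{5}\right)\right)^{2} = \left(0 + \frac{17}{5}\right)^{2} = \left(\frac{17}{5}\right)^{2} = \frac{289}{25}$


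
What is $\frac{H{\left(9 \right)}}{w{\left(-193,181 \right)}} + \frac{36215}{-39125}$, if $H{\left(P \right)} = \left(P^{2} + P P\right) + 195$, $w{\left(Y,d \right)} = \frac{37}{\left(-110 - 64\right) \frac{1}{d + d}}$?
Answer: $- \frac{291543046}{52404025} \approx -5.5634$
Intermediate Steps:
$w{\left(Y,d \right)} = - \frac{37 d}{87}$ ($w{\left(Y,d \right)} = \frac{37}{\left(-174\right) \frac{1}{2 d}} = \frac{37}{\left(-87\right) \frac{1}{d}} = 37 \left(- \frac{d}{87}\right) = - \frac{37 d}{87}$)
$H{\left(P \right)} = 195 + 2 P^{2}$ ($H{\left(P \right)} = \left(P^{2} + P^{2}\right) + 195 = 2 P^{2} + 195 = 195 + 2 P^{2}$)
$\frac{H{\left(9 \right)}}{w{\left(-193,181 \right)}} + \frac{36215}{-39125} = \frac{195 + 2 \cdot 9^{2}}{\left(- \frac{37}{87}\right) 181} + \frac{36215}{-39125} = \frac{195 + 2 \cdot 81}{- \frac{6697}{87}} + 36215 \left(- \frac{1}{39125}\right) = \left(195 + 162\right) \left(- \frac{87}{6697}\right) - \frac{7243}{7825} = 357 \left(- \frac{87}{6697}\right) - \frac{7243}{7825} = - \frac{31059}{6697} - \frac{7243}{7825} = - \frac{291543046}{52404025}$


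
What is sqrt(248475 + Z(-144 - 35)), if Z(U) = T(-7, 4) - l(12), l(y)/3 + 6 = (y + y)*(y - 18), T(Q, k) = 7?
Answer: 2*sqrt(62233) ≈ 498.93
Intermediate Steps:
l(y) = -18 + 6*y*(-18 + y) (l(y) = -18 + 3*((y + y)*(y - 18)) = -18 + 3*((2*y)*(-18 + y)) = -18 + 3*(2*y*(-18 + y)) = -18 + 6*y*(-18 + y))
Z(U) = 457 (Z(U) = 7 - (-18 - 108*12 + 6*12**2) = 7 - (-18 - 1296 + 6*144) = 7 - (-18 - 1296 + 864) = 7 - 1*(-450) = 7 + 450 = 457)
sqrt(248475 + Z(-144 - 35)) = sqrt(248475 + 457) = sqrt(248932) = 2*sqrt(62233)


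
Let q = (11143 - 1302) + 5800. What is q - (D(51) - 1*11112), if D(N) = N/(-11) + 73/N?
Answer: 15010231/561 ≈ 26756.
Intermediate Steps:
D(N) = 73/N - N/11 (D(N) = N*(-1/11) + 73/N = -N/11 + 73/N = 73/N - N/11)
q = 15641 (q = 9841 + 5800 = 15641)
q - (D(51) - 1*11112) = 15641 - ((73/51 - 1/11*51) - 1*11112) = 15641 - ((73*(1/51) - 51/11) - 11112) = 15641 - ((73/51 - 51/11) - 11112) = 15641 - (-1798/561 - 11112) = 15641 - 1*(-6235630/561) = 15641 + 6235630/561 = 15010231/561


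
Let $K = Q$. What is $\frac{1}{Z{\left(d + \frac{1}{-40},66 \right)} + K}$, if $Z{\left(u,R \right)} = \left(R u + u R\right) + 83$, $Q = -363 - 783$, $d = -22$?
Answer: $- \frac{10}{39703} \approx -0.00025187$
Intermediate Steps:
$Q = -1146$
$K = -1146$
$Z{\left(u,R \right)} = 83 + 2 R u$ ($Z{\left(u,R \right)} = \left(R u + R u\right) + 83 = 2 R u + 83 = 83 + 2 R u$)
$\frac{1}{Z{\left(d + \frac{1}{-40},66 \right)} + K} = \frac{1}{\left(83 + 2 \cdot 66 \left(-22 + \frac{1}{-40}\right)\right) - 1146} = \frac{1}{\left(83 + 2 \cdot 66 \left(-22 - \frac{1}{40}\right)\right) - 1146} = \frac{1}{\left(83 + 2 \cdot 66 \left(- \frac{881}{40}\right)\right) - 1146} = \frac{1}{\left(83 - \frac{29073}{10}\right) - 1146} = \frac{1}{- \frac{28243}{10} - 1146} = \frac{1}{- \frac{39703}{10}} = - \frac{10}{39703}$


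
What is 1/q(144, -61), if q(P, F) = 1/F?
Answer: -61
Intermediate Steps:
1/q(144, -61) = 1/(1/(-61)) = 1/(-1/61) = -61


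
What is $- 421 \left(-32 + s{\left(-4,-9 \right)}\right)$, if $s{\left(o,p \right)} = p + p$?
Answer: $21050$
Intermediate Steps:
$s{\left(o,p \right)} = 2 p$
$- 421 \left(-32 + s{\left(-4,-9 \right)}\right) = - 421 \left(-32 + 2 \left(-9\right)\right) = - 421 \left(-32 - 18\right) = \left(-421\right) \left(-50\right) = 21050$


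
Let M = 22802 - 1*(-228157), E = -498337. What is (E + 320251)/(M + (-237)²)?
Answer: -443/764 ≈ -0.57984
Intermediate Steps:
M = 250959 (M = 22802 + 228157 = 250959)
(E + 320251)/(M + (-237)²) = (-498337 + 320251)/(250959 + (-237)²) = -178086/(250959 + 56169) = -178086/307128 = -178086*1/307128 = -443/764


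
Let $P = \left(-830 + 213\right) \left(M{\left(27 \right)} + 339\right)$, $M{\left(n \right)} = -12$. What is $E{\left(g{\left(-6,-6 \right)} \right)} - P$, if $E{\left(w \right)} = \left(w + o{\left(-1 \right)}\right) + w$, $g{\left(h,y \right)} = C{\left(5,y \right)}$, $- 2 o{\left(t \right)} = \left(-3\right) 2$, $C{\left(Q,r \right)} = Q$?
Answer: $201772$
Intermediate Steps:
$o{\left(t \right)} = 3$ ($o{\left(t \right)} = - \frac{\left(-3\right) 2}{2} = \left(- \frac{1}{2}\right) \left(-6\right) = 3$)
$g{\left(h,y \right)} = 5$
$P = -201759$ ($P = \left(-830 + 213\right) \left(-12 + 339\right) = \left(-617\right) 327 = -201759$)
$E{\left(w \right)} = 3 + 2 w$ ($E{\left(w \right)} = \left(w + 3\right) + w = \left(3 + w\right) + w = 3 + 2 w$)
$E{\left(g{\left(-6,-6 \right)} \right)} - P = \left(3 + 2 \cdot 5\right) - -201759 = \left(3 + 10\right) + 201759 = 13 + 201759 = 201772$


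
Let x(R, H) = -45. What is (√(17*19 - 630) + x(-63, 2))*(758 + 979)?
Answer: -78165 + 1737*I*√307 ≈ -78165.0 + 30435.0*I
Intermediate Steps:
(√(17*19 - 630) + x(-63, 2))*(758 + 979) = (√(17*19 - 630) - 45)*(758 + 979) = (√(323 - 630) - 45)*1737 = (√(-307) - 45)*1737 = (I*√307 - 45)*1737 = (-45 + I*√307)*1737 = -78165 + 1737*I*√307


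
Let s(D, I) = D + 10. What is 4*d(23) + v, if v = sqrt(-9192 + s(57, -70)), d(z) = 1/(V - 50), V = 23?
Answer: -4/27 + 5*I*sqrt(365) ≈ -0.14815 + 95.525*I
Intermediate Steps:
s(D, I) = 10 + D
d(z) = -1/27 (d(z) = 1/(23 - 50) = 1/(-27) = -1/27)
v = 5*I*sqrt(365) (v = sqrt(-9192 + (10 + 57)) = sqrt(-9192 + 67) = sqrt(-9125) = 5*I*sqrt(365) ≈ 95.525*I)
4*d(23) + v = 4*(-1/27) + 5*I*sqrt(365) = -4/27 + 5*I*sqrt(365)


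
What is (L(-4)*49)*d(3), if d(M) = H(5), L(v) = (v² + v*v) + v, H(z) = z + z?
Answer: 13720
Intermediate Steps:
H(z) = 2*z
L(v) = v + 2*v² (L(v) = (v² + v²) + v = 2*v² + v = v + 2*v²)
d(M) = 10 (d(M) = 2*5 = 10)
(L(-4)*49)*d(3) = (-4*(1 + 2*(-4))*49)*10 = (-4*(1 - 8)*49)*10 = (-4*(-7)*49)*10 = (28*49)*10 = 1372*10 = 13720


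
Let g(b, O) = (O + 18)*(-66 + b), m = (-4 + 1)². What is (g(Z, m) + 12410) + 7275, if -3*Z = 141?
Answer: 16634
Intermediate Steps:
Z = -47 (Z = -⅓*141 = -47)
m = 9 (m = (-3)² = 9)
g(b, O) = (-66 + b)*(18 + O) (g(b, O) = (18 + O)*(-66 + b) = (-66 + b)*(18 + O))
(g(Z, m) + 12410) + 7275 = ((-1188 - 66*9 + 18*(-47) + 9*(-47)) + 12410) + 7275 = ((-1188 - 594 - 846 - 423) + 12410) + 7275 = (-3051 + 12410) + 7275 = 9359 + 7275 = 16634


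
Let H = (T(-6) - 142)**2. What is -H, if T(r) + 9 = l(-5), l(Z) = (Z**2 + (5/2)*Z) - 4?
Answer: -81225/4 ≈ -20306.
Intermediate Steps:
l(Z) = -4 + Z**2 + 5*Z/2 (l(Z) = (Z**2 + (5*(1/2))*Z) - 4 = (Z**2 + 5*Z/2) - 4 = -4 + Z**2 + 5*Z/2)
T(r) = -1/2 (T(r) = -9 + (-4 + (-5)**2 + (5/2)*(-5)) = -9 + (-4 + 25 - 25/2) = -9 + 17/2 = -1/2)
H = 81225/4 (H = (-1/2 - 142)**2 = (-285/2)**2 = 81225/4 ≈ 20306.)
-H = -1*81225/4 = -81225/4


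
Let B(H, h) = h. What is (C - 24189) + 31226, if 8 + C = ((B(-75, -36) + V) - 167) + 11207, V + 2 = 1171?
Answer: 19202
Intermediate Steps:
V = 1169 (V = -2 + 1171 = 1169)
C = 12165 (C = -8 + (((-36 + 1169) - 167) + 11207) = -8 + ((1133 - 167) + 11207) = -8 + (966 + 11207) = -8 + 12173 = 12165)
(C - 24189) + 31226 = (12165 - 24189) + 31226 = -12024 + 31226 = 19202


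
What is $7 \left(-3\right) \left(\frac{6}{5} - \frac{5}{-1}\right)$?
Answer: $- \frac{651}{5} \approx -130.2$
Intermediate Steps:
$7 \left(-3\right) \left(\frac{6}{5} - \frac{5}{-1}\right) = - 21 \left(6 \cdot \frac{1}{5} - -5\right) = - 21 \left(\frac{6}{5} + 5\right) = \left(-21\right) \frac{31}{5} = - \frac{651}{5}$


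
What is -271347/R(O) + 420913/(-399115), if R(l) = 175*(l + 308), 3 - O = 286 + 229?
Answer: 6218137587/949893700 ≈ 6.5461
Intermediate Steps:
O = -512 (O = 3 - (286 + 229) = 3 - 1*515 = 3 - 515 = -512)
R(l) = 53900 + 175*l (R(l) = 175*(308 + l) = 53900 + 175*l)
-271347/R(O) + 420913/(-399115) = -271347/(53900 + 175*(-512)) + 420913/(-399115) = -271347/(53900 - 89600) + 420913*(-1/399115) = -271347/(-35700) - 420913/399115 = -271347*(-1/35700) - 420913/399115 = 90449/11900 - 420913/399115 = 6218137587/949893700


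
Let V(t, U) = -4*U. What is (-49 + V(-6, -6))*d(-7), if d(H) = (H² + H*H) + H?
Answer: -2275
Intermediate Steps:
d(H) = H + 2*H² (d(H) = (H² + H²) + H = 2*H² + H = H + 2*H²)
(-49 + V(-6, -6))*d(-7) = (-49 - 4*(-6))*(-7*(1 + 2*(-7))) = (-49 + 24)*(-7*(1 - 14)) = -(-175)*(-13) = -25*91 = -2275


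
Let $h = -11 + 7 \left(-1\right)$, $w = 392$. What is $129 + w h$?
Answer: $-6927$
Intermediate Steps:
$h = -18$ ($h = -11 - 7 = -18$)
$129 + w h = 129 + 392 \left(-18\right) = 129 - 7056 = -6927$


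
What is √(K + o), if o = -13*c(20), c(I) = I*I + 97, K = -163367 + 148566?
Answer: I*√21262 ≈ 145.81*I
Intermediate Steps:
K = -14801
c(I) = 97 + I² (c(I) = I² + 97 = 97 + I²)
o = -6461 (o = -13*(97 + 20²) = -13*(97 + 400) = -13*497 = -6461)
√(K + o) = √(-14801 - 6461) = √(-21262) = I*√21262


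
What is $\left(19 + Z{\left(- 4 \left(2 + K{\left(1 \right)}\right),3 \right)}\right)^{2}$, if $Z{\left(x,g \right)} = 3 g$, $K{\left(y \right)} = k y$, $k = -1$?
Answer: $784$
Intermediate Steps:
$K{\left(y \right)} = - y$
$\left(19 + Z{\left(- 4 \left(2 + K{\left(1 \right)}\right),3 \right)}\right)^{2} = \left(19 + 3 \cdot 3\right)^{2} = \left(19 + 9\right)^{2} = 28^{2} = 784$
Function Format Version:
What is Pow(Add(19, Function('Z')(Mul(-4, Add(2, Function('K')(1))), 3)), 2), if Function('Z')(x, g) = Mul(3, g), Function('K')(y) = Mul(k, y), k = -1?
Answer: 784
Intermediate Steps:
Function('K')(y) = Mul(-1, y)
Pow(Add(19, Function('Z')(Mul(-4, Add(2, Function('K')(1))), 3)), 2) = Pow(Add(19, Mul(3, 3)), 2) = Pow(Add(19, 9), 2) = Pow(28, 2) = 784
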